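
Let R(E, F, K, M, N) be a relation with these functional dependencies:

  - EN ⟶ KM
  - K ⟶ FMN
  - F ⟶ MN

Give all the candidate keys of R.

EF, EK, EN

Attribute E never appears on the right-hand side of any dependency, so E must belong to every candidate key.
{E}⁺ = {E}, which is not all of the schema, so we must add further attributes.
{E, F}⁺: F→MN adds M, N; EN→KM adds K → {E, F, K, M, N}. Minimal: {F}⁺ = {F, M, N}; {E}⁺ = {E} — none reach the full schema.
{E, K}⁺: K→FMN adds F, M, N → {E, F, K, M, N}. Minimal: {K}⁺ = {F, K, M, N}; {E}⁺ = {E} — none reach the full schema.
{E, N}⁺: EN→KM adds K, M; K→FMN adds F → {E, F, K, M, N}. Minimal: {N}⁺ = {N}; {E}⁺ = {E} — none reach the full schema.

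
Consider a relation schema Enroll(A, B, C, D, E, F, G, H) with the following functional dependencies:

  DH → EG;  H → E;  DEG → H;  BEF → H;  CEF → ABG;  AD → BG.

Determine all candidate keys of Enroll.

CDEF, CDFH

Attributes C, D, F never appear on any right-hand side, so every candidate key must contain {C, D, F}.
{C, D, F}⁺ = {C, D, F}, which is not all of the schema, so we must add further attributes.
{C, D, E, F}⁺: CEF→ABG adds A, B, G; DEG→H adds H → {A, B, C, D, E, F, G, H}. Minimal: {D, E, F}⁺ = {D, E, F}; {C, E, F}⁺ = {A, B, C, E, F, G, H}; {C, D, F}⁺ = {C, D, F}; … — none reach the full schema.
{C, D, F, H}⁺: DH→EG adds E, G; CEF→ABG adds A, B → {A, B, C, D, E, F, G, H}. Minimal: {D, F, H}⁺ = {D, E, F, G, H}; {C, F, H}⁺ = {A, B, C, E, F, G, H}; {C, D, H}⁺ = {C, D, E, G, H}; … — none reach the full schema.
Any other superkey contains one of these as a subset, so there are no further candidate keys.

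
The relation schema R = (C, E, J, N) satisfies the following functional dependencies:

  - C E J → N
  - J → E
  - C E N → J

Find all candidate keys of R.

{C, J}; {C, E, N}

{C, J}⁺: J→E adds E; CEJ→N adds N → {C, E, J, N}. Minimal: {J}⁺ = {E, J}; {C}⁺ = {C} — none reach the full schema.
{C, E, N}⁺: CEN→J adds J → {C, E, J, N}. Minimal: {E, N}⁺ = {E, N}; {C, N}⁺ = {C, N}; {C, E}⁺ = {C, E} — none reach the full schema.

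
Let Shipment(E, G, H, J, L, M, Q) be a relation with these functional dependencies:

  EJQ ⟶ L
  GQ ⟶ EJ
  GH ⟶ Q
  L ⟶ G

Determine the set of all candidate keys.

(G, H, M); (H, L, M); (E, H, J, M, Q)

Attributes H, M never appear on any right-hand side, so every candidate key must contain {H, M}.
{H, M}⁺ = {H, M}, which is not all of the schema, so we must add further attributes.
{G, H, M}⁺: GH→Q adds Q; GQ→EJ adds E, J; EJQ→L adds L → {E, G, H, J, L, M, Q}. Minimal: {H, M}⁺ = {H, M}; {G, M}⁺ = {G, M}; {G, H}⁺ = {E, G, H, J, L, Q} — none reach the full schema.
{H, L, M}⁺: L→G adds G; GH→Q adds Q; GQ→EJ adds E, J → {E, G, H, J, L, M, Q}. Minimal: {L, M}⁺ = {G, L, M}; {H, M}⁺ = {H, M}; {H, L}⁺ = {E, G, H, J, L, Q} — none reach the full schema.
{E, H, J, M, Q}⁺: EJQ→L adds L; L→G adds G → {E, G, H, J, L, M, Q}. Minimal: {H, J, M, Q}⁺ = {H, J, M, Q}; {E, J, M, Q}⁺ = {E, G, J, L, M, Q}; {E, H, M, Q}⁺ = {E, H, M, Q}; … — none reach the full schema.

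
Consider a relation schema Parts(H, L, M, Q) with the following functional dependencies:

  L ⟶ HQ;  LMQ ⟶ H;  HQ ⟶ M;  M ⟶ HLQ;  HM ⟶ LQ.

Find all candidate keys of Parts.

{L}⁺: L→HQ adds H, Q; HQ→M adds M → {H, L, M, Q}.
{M}⁺: M→HLQ adds H, L, Q → {H, L, M, Q}.
{H, Q}⁺: HQ→M adds M; M→HLQ adds L → {H, L, M, Q}. Minimal: {Q}⁺ = {Q}; {H}⁺ = {H} — none reach the full schema.

{L}, {M}, {H, Q}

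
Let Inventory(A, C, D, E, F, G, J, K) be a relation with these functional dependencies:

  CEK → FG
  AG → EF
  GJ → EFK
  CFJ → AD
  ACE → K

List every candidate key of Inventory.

(C, G, J), (A, C, E, J), (C, E, F, J), (C, E, J, K)

Attributes C, J never appear on any right-hand side, so every candidate key must contain {C, J}.
{C, J}⁺ = {C, J}, which is not all of the schema, so we must add further attributes.
{C, G, J}⁺: GJ→EFK adds E, F, K; CFJ→AD adds A, D → {A, C, D, E, F, G, J, K}. Minimal: {G, J}⁺ = {E, F, G, J, K}; {C, J}⁺ = {C, J}; {C, G}⁺ = {C, G} — none reach the full schema.
{A, C, E, J}⁺: ACE→K adds K; CEK→FG adds F, G; CFJ→AD adds D → {A, C, D, E, F, G, J, K}. Minimal: {C, E, J}⁺ = {C, E, J}; {A, E, J}⁺ = {A, E, J}; {A, C, J}⁺ = {A, C, J}; … — none reach the full schema.
{C, E, F, J}⁺: CFJ→AD adds A, D; ACE→K adds K; CEK→FG adds G → {A, C, D, E, F, G, J, K}. Minimal: {E, F, J}⁺ = {E, F, J}; {C, F, J}⁺ = {A, C, D, F, J}; {C, E, J}⁺ = {C, E, J}; … — none reach the full schema.
{C, E, J, K}⁺: CEK→FG adds F, G; CFJ→AD adds A, D → {A, C, D, E, F, G, J, K}. Minimal: {E, J, K}⁺ = {E, J, K}; {C, J, K}⁺ = {C, J, K}; {C, E, K}⁺ = {C, E, F, G, K}; … — none reach the full schema.
Any other superkey contains one of these as a subset, so there are no further candidate keys.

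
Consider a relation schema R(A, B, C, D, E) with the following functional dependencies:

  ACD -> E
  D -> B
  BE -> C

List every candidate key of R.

ACD, ADE

Attributes A, D never appear on any right-hand side, so every candidate key must contain {A, D}.
{A, D}⁺ = {A, B, D}, which is not all of the schema, so we must add further attributes.
{A, C, D}⁺: ACD→E adds E; D→B adds B → {A, B, C, D, E}.
{A, D, E}⁺: D→B adds B; BE→C adds C → {A, B, C, D, E}.
Any other superkey contains one of these as a subset, so there are no further candidate keys.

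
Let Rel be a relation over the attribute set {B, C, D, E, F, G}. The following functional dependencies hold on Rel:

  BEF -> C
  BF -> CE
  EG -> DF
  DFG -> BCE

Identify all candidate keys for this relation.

Attribute G never appears on the right-hand side of any dependency, so G must belong to every candidate key.
{G}⁺ = {G}, which is not all of the schema, so we must add further attributes.
{E, G}⁺: EG→DF adds D, F; DFG→BCE adds B, C → {B, C, D, E, F, G}. Minimal: {G}⁺ = {G}; {E}⁺ = {E} — none reach the full schema.
{B, F, G}⁺: BF→CE adds C, E; EG→DF adds D → {B, C, D, E, F, G}. Minimal: {F, G}⁺ = {F, G}; {B, G}⁺ = {B, G}; {B, F}⁺ = {B, C, E, F} — none reach the full schema.
{D, F, G}⁺: DFG→BCE adds B, C, E → {B, C, D, E, F, G}. Minimal: {F, G}⁺ = {F, G}; {D, G}⁺ = {D, G}; {D, F}⁺ = {D, F} — none reach the full schema.
Any other superkey contains one of these as a subset, so there are no further candidate keys.

{E, G}, {B, F, G}, {D, F, G}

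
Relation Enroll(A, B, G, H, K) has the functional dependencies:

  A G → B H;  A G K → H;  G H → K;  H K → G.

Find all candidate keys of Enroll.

(A, G), (A, H, K)

Attribute A never appears on the right-hand side of any dependency, so A must belong to every candidate key.
{A}⁺ = {A}, which is not all of the schema, so we must add further attributes.
{A, G}⁺: AG→BH adds B, H; GH→K adds K → {A, B, G, H, K}. Minimal: {G}⁺ = {G}; {A}⁺ = {A} — none reach the full schema.
{A, H, K}⁺: HK→G adds G; AG→BH adds B → {A, B, G, H, K}. Minimal: {H, K}⁺ = {G, H, K}; {A, K}⁺ = {A, K}; {A, H}⁺ = {A, H} — none reach the full schema.
Any other superkey contains one of these as a subset, so there are no further candidate keys.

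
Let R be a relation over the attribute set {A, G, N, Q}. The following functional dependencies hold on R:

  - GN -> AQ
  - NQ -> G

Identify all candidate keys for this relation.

GN, NQ

Attribute N never appears on the right-hand side of any dependency, so N must belong to every candidate key.
{N}⁺ = {N}, which is not all of the schema, so we must add further attributes.
{G, N}⁺: GN→AQ adds A, Q → {A, G, N, Q}. Minimal: {N}⁺ = {N}; {G}⁺ = {G} — none reach the full schema.
{N, Q}⁺: NQ→G adds G; GN→AQ adds A → {A, G, N, Q}. Minimal: {Q}⁺ = {Q}; {N}⁺ = {N} — none reach the full schema.
Any other superkey contains one of these as a subset, so there are no further candidate keys.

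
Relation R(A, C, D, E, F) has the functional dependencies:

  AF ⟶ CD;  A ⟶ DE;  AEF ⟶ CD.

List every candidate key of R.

(A, F)

Attributes A, F never appear on any right-hand side, so every candidate key must contain {A, F}.
{A, F}⁺ = {A, C, D, E, F}, which is all of the schema, so {A, F} is the only candidate key.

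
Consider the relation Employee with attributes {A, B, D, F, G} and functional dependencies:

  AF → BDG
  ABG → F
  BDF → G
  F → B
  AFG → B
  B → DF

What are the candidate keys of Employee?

(A, B), (A, F)

Attribute A never appears on the right-hand side of any dependency, so A must belong to every candidate key.
{A}⁺ = {A}, which is not all of the schema, so we must add further attributes.
{A, B}⁺: B→DF adds D, F; AF→BDG adds G → {A, B, D, F, G}. Minimal: {B}⁺ = {B, D, F, G}; {A}⁺ = {A} — none reach the full schema.
{A, F}⁺: AF→BDG adds B, D, G → {A, B, D, F, G}. Minimal: {F}⁺ = {B, D, F, G}; {A}⁺ = {A} — none reach the full schema.
Any other superkey contains one of these as a subset, so there are no further candidate keys.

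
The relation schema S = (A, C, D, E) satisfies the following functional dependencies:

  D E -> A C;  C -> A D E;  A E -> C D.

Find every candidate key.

{C}⁺: C→ADE adds A, D, E → {A, C, D, E}.
{A, E}⁺: AE→CD adds C, D → {A, C, D, E}. Minimal: {E}⁺ = {E}; {A}⁺ = {A} — none reach the full schema.
{D, E}⁺: DE→AC adds A, C → {A, C, D, E}. Minimal: {E}⁺ = {E}; {D}⁺ = {D} — none reach the full schema.
Any other superkey contains one of these as a subset, so there are no further candidate keys.

(C); (A, E); (D, E)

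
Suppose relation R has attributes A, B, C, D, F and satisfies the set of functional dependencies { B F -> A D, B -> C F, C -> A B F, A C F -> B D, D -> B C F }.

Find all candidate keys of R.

{B}⁺: B→CF adds C, F; C→ABF adds A; ACF→BD adds D → {A, B, C, D, F}.
{C}⁺: C→ABF adds A, B, F; ACF→BD adds D → {A, B, C, D, F}.
{D}⁺: D→BCF adds B, C, F; BF→AD adds A → {A, B, C, D, F}.
Any other superkey contains one of these as a subset, so there are no further candidate keys.

B, C, D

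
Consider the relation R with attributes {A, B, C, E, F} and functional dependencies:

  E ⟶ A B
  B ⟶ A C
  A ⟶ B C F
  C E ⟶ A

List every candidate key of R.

{E}

{E}⁺: E→AB adds A, B; B→AC adds C; A→BCF adds F → {A, B, C, E, F}.
No other minimal superkey exists.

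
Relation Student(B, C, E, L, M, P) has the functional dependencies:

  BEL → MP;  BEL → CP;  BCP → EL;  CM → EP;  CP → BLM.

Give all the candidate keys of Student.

{C, M}⁺: CM→EP adds E, P; CP→BLM adds B, L → {B, C, E, L, M, P}. Minimal: {M}⁺ = {M}; {C}⁺ = {C} — none reach the full schema.
{C, P}⁺: CP→BLM adds B, L, M; BCP→EL adds E → {B, C, E, L, M, P}. Minimal: {P}⁺ = {P}; {C}⁺ = {C} — none reach the full schema.
{B, E, L}⁺: BEL→MP adds M, P; BEL→CP adds C → {B, C, E, L, M, P}. Minimal: {E, L}⁺ = {E, L}; {B, L}⁺ = {B, L}; {B, E}⁺ = {B, E} — none reach the full schema.

{C, M}, {C, P}, {B, E, L}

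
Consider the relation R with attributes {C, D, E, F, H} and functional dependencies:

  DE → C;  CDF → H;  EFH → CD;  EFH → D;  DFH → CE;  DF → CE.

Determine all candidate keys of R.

{D, F}, {E, F, H}

{D, F}⁺: DF→CE adds C, E; CDF→H adds H → {C, D, E, F, H}.
{E, F, H}⁺: EFH→CD adds C, D → {C, D, E, F, H}.
Any other superkey contains one of these as a subset, so there are no further candidate keys.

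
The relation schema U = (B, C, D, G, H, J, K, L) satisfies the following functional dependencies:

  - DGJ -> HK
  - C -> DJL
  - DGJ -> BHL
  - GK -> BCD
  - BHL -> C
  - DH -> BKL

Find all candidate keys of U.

Attribute G never appears on the right-hand side of any dependency, so G must belong to every candidate key.
{G}⁺ = {G}, which is not all of the schema, so we must add further attributes.
{C, G}⁺: C→DJL adds D, J, L; DGJ→BHL adds B, H; DH→BKL adds K → {B, C, D, G, H, J, K, L}. Minimal: {G}⁺ = {G}; {C}⁺ = {C, D, J, L} — none reach the full schema.
{G, K}⁺: GK→BCD adds B, C, D; C→DJL adds J, L; DGJ→BHL adds H → {B, C, D, G, H, J, K, L}. Minimal: {K}⁺ = {K}; {G}⁺ = {G} — none reach the full schema.
{D, G, H}⁺: DH→BKL adds B, K, L; GK→BCD adds C; C→DJL adds J → {B, C, D, G, H, J, K, L}. Minimal: {G, H}⁺ = {G, H}; {D, H}⁺ = {B, C, D, H, J, K, L}; {D, G}⁺ = {D, G} — none reach the full schema.
{D, G, J}⁺: DGJ→HK adds H, K; DGJ→BHL adds B, L; GK→BCD adds C → {B, C, D, G, H, J, K, L}. Minimal: {G, J}⁺ = {G, J}; {D, J}⁺ = {D, J}; {D, G}⁺ = {D, G} — none reach the full schema.
{B, G, H, L}⁺: BHL→C adds C; C→DJL adds D, J; DH→BKL adds K → {B, C, D, G, H, J, K, L}. Minimal: {G, H, L}⁺ = {G, H, L}; {B, H, L}⁺ = {B, C, D, H, J, K, L}; {B, G, L}⁺ = {B, G, L}; … — none reach the full schema.

{C, G}; {G, K}; {D, G, H}; {D, G, J}; {B, G, H, L}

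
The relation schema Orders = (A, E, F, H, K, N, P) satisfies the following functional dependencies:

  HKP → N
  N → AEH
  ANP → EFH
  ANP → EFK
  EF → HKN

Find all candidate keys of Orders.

NP; EFP; HKP

{N, P}⁺: N→AEH adds A, E, H; ANP→EFH adds F; ANP→EFK adds K → {A, E, F, H, K, N, P}. Minimal: {P}⁺ = {P}; {N}⁺ = {A, E, H, N} — none reach the full schema.
{E, F, P}⁺: EF→HKN adds H, K, N; N→AEH adds A → {A, E, F, H, K, N, P}. Minimal: {F, P}⁺ = {F, P}; {E, P}⁺ = {E, P}; {E, F}⁺ = {A, E, F, H, K, N} — none reach the full schema.
{H, K, P}⁺: HKP→N adds N; N→AEH adds A, E; ANP→EFH adds F → {A, E, F, H, K, N, P}. Minimal: {K, P}⁺ = {K, P}; {H, P}⁺ = {H, P}; {H, K}⁺ = {H, K} — none reach the full schema.
Any other superkey contains one of these as a subset, so there are no further candidate keys.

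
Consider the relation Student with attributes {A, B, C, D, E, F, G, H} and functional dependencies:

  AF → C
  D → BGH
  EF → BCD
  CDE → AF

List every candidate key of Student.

Attribute E never appears on the right-hand side of any dependency, so E must belong to every candidate key.
{E}⁺ = {E}, which is not all of the schema, so we must add further attributes.
{E, F}⁺: EF→BCD adds B, C, D; CDE→AF adds A; D→BGH adds G, H → {A, B, C, D, E, F, G, H}. Minimal: {F}⁺ = {F}; {E}⁺ = {E} — none reach the full schema.
{C, D, E}⁺: D→BGH adds B, G, H; CDE→AF adds A, F → {A, B, C, D, E, F, G, H}. Minimal: {D, E}⁺ = {B, D, E, G, H}; {C, E}⁺ = {C, E}; {C, D}⁺ = {B, C, D, G, H} — none reach the full schema.

(E, F), (C, D, E)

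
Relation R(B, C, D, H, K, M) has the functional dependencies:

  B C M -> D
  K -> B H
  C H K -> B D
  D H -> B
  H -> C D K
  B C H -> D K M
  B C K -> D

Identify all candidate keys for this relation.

H; K

{H}⁺: H→CDK adds C, D, K; K→BH adds B; BCH→DKM adds M → {B, C, D, H, K, M}.
{K}⁺: K→BH adds B, H; H→CDK adds C, D; BCH→DKM adds M → {B, C, D, H, K, M}.
Any other superkey contains one of these as a subset, so there are no further candidate keys.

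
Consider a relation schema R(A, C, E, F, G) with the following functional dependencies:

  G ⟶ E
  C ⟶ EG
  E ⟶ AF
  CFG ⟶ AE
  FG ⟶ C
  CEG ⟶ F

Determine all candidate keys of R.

{C}⁺: C→EG adds E, G; E→AF adds A, F → {A, C, E, F, G}.
{G}⁺: G→E adds E; E→AF adds A, F; FG→C adds C → {A, C, E, F, G}.
Any other superkey contains one of these as a subset, so there are no further candidate keys.

{C}, {G}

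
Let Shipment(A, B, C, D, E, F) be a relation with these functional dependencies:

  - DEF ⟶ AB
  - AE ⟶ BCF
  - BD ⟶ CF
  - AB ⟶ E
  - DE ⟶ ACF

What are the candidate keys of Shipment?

(D, E); (A, B, D)

Attribute D never appears on the right-hand side of any dependency, so D must belong to every candidate key.
{D}⁺ = {D}, which is not all of the schema, so we must add further attributes.
{D, E}⁺: DE→ACF adds A, C, F; DEF→AB adds B → {A, B, C, D, E, F}.
{A, B, D}⁺: BD→CF adds C, F; AB→E adds E → {A, B, C, D, E, F}.
Any other superkey contains one of these as a subset, so there are no further candidate keys.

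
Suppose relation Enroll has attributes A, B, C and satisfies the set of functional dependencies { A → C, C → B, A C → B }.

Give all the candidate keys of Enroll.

Attribute A never appears on the right-hand side of any dependency, so A must belong to every candidate key.
{A}⁺ = {A, B, C}, which is all of the schema, so {A} is the only candidate key.

(A)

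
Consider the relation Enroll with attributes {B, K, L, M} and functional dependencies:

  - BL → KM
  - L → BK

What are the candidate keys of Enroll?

Attribute L never appears on the right-hand side of any dependency, so L must belong to every candidate key.
{L}⁺ = {B, K, L, M}, which is all of the schema, so {L} is the only candidate key.

{L}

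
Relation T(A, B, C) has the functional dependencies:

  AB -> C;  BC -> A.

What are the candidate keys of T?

Attribute B never appears on the right-hand side of any dependency, so B must belong to every candidate key.
{B}⁺ = {B}, which is not all of the schema, so we must add further attributes.
{A, B}⁺: AB→C adds C → {A, B, C}. Minimal: {B}⁺ = {B}; {A}⁺ = {A} — none reach the full schema.
{B, C}⁺: BC→A adds A → {A, B, C}. Minimal: {C}⁺ = {C}; {B}⁺ = {B} — none reach the full schema.

(A, B), (B, C)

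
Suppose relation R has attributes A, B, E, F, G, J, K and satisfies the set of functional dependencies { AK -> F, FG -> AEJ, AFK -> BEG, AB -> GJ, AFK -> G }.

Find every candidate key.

(A, K); (F, G, K)

{A, K}⁺: AK→F adds F; AFK→BEG adds B, E, G; AB→GJ adds J → {A, B, E, F, G, J, K}. Minimal: {K}⁺ = {K}; {A}⁺ = {A} — none reach the full schema.
{F, G, K}⁺: FG→AEJ adds A, E, J; AFK→BEG adds B → {A, B, E, F, G, J, K}. Minimal: {G, K}⁺ = {G, K}; {F, K}⁺ = {F, K}; {F, G}⁺ = {A, E, F, G, J} — none reach the full schema.
Any other superkey contains one of these as a subset, so there are no further candidate keys.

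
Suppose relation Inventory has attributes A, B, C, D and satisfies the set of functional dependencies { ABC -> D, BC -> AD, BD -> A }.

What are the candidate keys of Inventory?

(B, C)

Attributes B, C never appear on any right-hand side, so every candidate key must contain {B, C}.
{B, C}⁺ = {A, B, C, D}, which is all of the schema, so {B, C} is the only candidate key.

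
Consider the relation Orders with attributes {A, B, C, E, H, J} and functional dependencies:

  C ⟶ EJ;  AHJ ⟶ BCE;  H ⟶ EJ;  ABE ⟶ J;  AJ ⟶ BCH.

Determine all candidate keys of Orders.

Attribute A never appears on the right-hand side of any dependency, so A must belong to every candidate key.
{A}⁺ = {A}, which is not all of the schema, so we must add further attributes.
{A, C}⁺: C→EJ adds E, J; AJ→BCH adds B, H → {A, B, C, E, H, J}.
{A, H}⁺: H→EJ adds E, J; AJ→BCH adds B, C → {A, B, C, E, H, J}.
{A, J}⁺: AJ→BCH adds B, C, H; C→EJ adds E → {A, B, C, E, H, J}.
{A, B, E}⁺: ABE→J adds J; AJ→BCH adds C, H → {A, B, C, E, H, J}.
Any other superkey contains one of these as a subset, so there are no further candidate keys.

{A, C}; {A, H}; {A, J}; {A, B, E}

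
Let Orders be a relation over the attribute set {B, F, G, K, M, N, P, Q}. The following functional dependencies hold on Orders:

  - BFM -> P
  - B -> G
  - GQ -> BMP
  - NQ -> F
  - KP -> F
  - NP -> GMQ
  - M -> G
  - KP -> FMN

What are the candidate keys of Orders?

{K, P}⁺: KP→F adds F; KP→FMN adds M, N; NP→GMQ adds G, Q; GQ→BMP adds B → {B, F, G, K, M, N, P, Q}. Minimal: {P}⁺ = {P}; {K}⁺ = {K} — none reach the full schema.
{B, K, Q}⁺: B→G adds G; GQ→BMP adds M, P; KP→F adds F; KP→FMN adds N → {B, F, G, K, M, N, P, Q}. Minimal: {K, Q}⁺ = {K, Q}; {B, Q}⁺ = {B, G, M, P, Q}; {B, K}⁺ = {B, G, K} — none reach the full schema.
{G, K, Q}⁺: GQ→BMP adds B, M, P; KP→F adds F; KP→FMN adds N → {B, F, G, K, M, N, P, Q}. Minimal: {K, Q}⁺ = {K, Q}; {G, Q}⁺ = {B, G, M, P, Q}; {G, K}⁺ = {G, K} — none reach the full schema.
{K, M, Q}⁺: M→G adds G; GQ→BMP adds B, P; KP→F adds F; KP→FMN adds N → {B, F, G, K, M, N, P, Q}. Minimal: {M, Q}⁺ = {B, G, M, P, Q}; {K, Q}⁺ = {K, Q}; {K, M}⁺ = {G, K, M} — none reach the full schema.
{B, F, K, M}⁺: BFM→P adds P; B→G adds G; KP→FMN adds N; NP→GMQ adds Q → {B, F, G, K, M, N, P, Q}. Minimal: {F, K, M}⁺ = {F, G, K, M}; {B, K, M}⁺ = {B, G, K, M}; {B, F, M}⁺ = {B, F, G, M, P}; … — none reach the full schema.
Any other superkey contains one of these as a subset, so there are no further candidate keys.

(K, P), (B, K, Q), (G, K, Q), (K, M, Q), (B, F, K, M)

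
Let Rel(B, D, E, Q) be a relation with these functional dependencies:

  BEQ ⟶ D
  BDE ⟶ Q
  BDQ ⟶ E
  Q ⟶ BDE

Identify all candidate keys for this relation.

(Q), (B, D, E)

{Q}⁺: Q→BDE adds B, D, E → {B, D, E, Q}.
{B, D, E}⁺: BDE→Q adds Q → {B, D, E, Q}. Minimal: {D, E}⁺ = {D, E}; {B, E}⁺ = {B, E}; {B, D}⁺ = {B, D} — none reach the full schema.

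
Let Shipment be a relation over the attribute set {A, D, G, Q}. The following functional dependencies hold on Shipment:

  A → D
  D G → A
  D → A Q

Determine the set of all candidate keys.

(A, G); (D, G)

Attribute G never appears on the right-hand side of any dependency, so G must belong to every candidate key.
{G}⁺ = {G}, which is not all of the schema, so we must add further attributes.
{A, G}⁺: A→D adds D; D→AQ adds Q → {A, D, G, Q}.
{D, G}⁺: DG→A adds A; D→AQ adds Q → {A, D, G, Q}.
Any other superkey contains one of these as a subset, so there are no further candidate keys.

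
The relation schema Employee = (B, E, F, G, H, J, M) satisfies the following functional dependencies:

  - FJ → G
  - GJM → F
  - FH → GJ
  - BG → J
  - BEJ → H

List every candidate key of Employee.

Attributes B, E, M never appear on any right-hand side, so every candidate key must contain {B, E, M}.
{B, E, M}⁺ = {B, E, M}, which is not all of the schema, so we must add further attributes.
{B, E, G, M}⁺: BG→J adds J; BEJ→H adds H; GJM→F adds F → {B, E, F, G, H, J, M}. Minimal: {E, G, M}⁺ = {E, G, M}; {B, G, M}⁺ = {B, F, G, J, M}; {B, E, M}⁺ = {B, E, M}; … — none reach the full schema.
{B, E, F, H, M}⁺: FH→GJ adds G, J → {B, E, F, G, H, J, M}. Minimal: {E, F, H, M}⁺ = {E, F, G, H, J, M}; {B, F, H, M}⁺ = {B, F, G, H, J, M}; {B, E, H, M}⁺ = {B, E, H, M}; … — none reach the full schema.
{B, E, F, J, M}⁺: FJ→G adds G; BEJ→H adds H → {B, E, F, G, H, J, M}. Minimal: {E, F, J, M}⁺ = {E, F, G, J, M}; {B, F, J, M}⁺ = {B, F, G, J, M}; {B, E, J, M}⁺ = {B, E, H, J, M}; … — none reach the full schema.

BEGM; BEFHM; BEFJM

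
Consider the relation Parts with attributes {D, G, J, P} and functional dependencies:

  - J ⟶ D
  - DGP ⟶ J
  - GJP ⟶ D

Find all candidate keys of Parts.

Attributes G, P never appear on any right-hand side, so every candidate key must contain {G, P}.
{G, P}⁺ = {G, P}, which is not all of the schema, so we must add further attributes.
{D, G, P}⁺: DGP→J adds J → {D, G, J, P}. Minimal: {G, P}⁺ = {G, P}; {D, P}⁺ = {D, P}; {D, G}⁺ = {D, G} — none reach the full schema.
{G, J, P}⁺: J→D adds D → {D, G, J, P}. Minimal: {J, P}⁺ = {D, J, P}; {G, P}⁺ = {G, P}; {G, J}⁺ = {D, G, J} — none reach the full schema.
Any other superkey contains one of these as a subset, so there are no further candidate keys.

(D, G, P), (G, J, P)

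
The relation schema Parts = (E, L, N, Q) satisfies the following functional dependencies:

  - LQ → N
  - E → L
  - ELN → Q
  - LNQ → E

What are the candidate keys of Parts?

{E, N}, {E, Q}, {L, Q}

{E, N}⁺: E→L adds L; ELN→Q adds Q → {E, L, N, Q}. Minimal: {N}⁺ = {N}; {E}⁺ = {E, L} — none reach the full schema.
{E, Q}⁺: E→L adds L; LQ→N adds N → {E, L, N, Q}. Minimal: {Q}⁺ = {Q}; {E}⁺ = {E, L} — none reach the full schema.
{L, Q}⁺: LQ→N adds N; LNQ→E adds E → {E, L, N, Q}. Minimal: {Q}⁺ = {Q}; {L}⁺ = {L} — none reach the full schema.
Any other superkey contains one of these as a subset, so there are no further candidate keys.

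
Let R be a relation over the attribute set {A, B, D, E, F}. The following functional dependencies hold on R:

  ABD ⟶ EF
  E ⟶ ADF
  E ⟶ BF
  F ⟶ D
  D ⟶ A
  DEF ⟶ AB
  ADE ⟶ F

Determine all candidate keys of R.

{E}, {B, D}, {B, F}

{E}⁺: E→ADF adds A, D, F; E→BF adds B → {A, B, D, E, F}.
{B, D}⁺: D→A adds A; ABD→EF adds E, F → {A, B, D, E, F}.
{B, F}⁺: F→D adds D; D→A adds A; ABD→EF adds E → {A, B, D, E, F}.
Any other superkey contains one of these as a subset, so there are no further candidate keys.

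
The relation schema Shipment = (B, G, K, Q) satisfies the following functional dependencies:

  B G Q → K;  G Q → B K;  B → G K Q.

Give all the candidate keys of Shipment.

{B}⁺: B→GKQ adds G, K, Q → {B, G, K, Q}.
{G, Q}⁺: GQ→BK adds B, K → {B, G, K, Q}.
Any other superkey contains one of these as a subset, so there are no further candidate keys.

B; GQ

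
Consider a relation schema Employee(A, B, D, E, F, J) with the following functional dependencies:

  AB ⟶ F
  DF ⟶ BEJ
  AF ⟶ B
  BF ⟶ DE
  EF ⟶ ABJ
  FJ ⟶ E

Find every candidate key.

{A, B}⁺: AB→F adds F; BF→DE adds D, E; EF→ABJ adds J → {A, B, D, E, F, J}. Minimal: {B}⁺ = {B}; {A}⁺ = {A} — none reach the full schema.
{A, F}⁺: AF→B adds B; BF→DE adds D, E; EF→ABJ adds J → {A, B, D, E, F, J}. Minimal: {F}⁺ = {F}; {A}⁺ = {A} — none reach the full schema.
{B, F}⁺: BF→DE adds D, E; EF→ABJ adds A, J → {A, B, D, E, F, J}. Minimal: {F}⁺ = {F}; {B}⁺ = {B} — none reach the full schema.
{D, F}⁺: DF→BEJ adds B, E, J; EF→ABJ adds A → {A, B, D, E, F, J}. Minimal: {F}⁺ = {F}; {D}⁺ = {D} — none reach the full schema.
{E, F}⁺: EF→ABJ adds A, B, J; BF→DE adds D → {A, B, D, E, F, J}. Minimal: {F}⁺ = {F}; {E}⁺ = {E} — none reach the full schema.
{F, J}⁺: FJ→E adds E; EF→ABJ adds A, B; BF→DE adds D → {A, B, D, E, F, J}. Minimal: {J}⁺ = {J}; {F}⁺ = {F} — none reach the full schema.
Any other superkey contains one of these as a subset, so there are no further candidate keys.

{A, B}, {A, F}, {B, F}, {D, F}, {E, F}, {F, J}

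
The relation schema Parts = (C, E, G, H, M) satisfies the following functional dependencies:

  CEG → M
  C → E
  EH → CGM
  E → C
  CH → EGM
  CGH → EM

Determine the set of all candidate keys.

CH; EH

Attribute H never appears on the right-hand side of any dependency, so H must belong to every candidate key.
{H}⁺ = {H}, which is not all of the schema, so we must add further attributes.
{C, H}⁺: C→E adds E; EH→CGM adds G, M → {C, E, G, H, M}. Minimal: {H}⁺ = {H}; {C}⁺ = {C, E} — none reach the full schema.
{E, H}⁺: EH→CGM adds C, G, M → {C, E, G, H, M}. Minimal: {H}⁺ = {H}; {E}⁺ = {C, E} — none reach the full schema.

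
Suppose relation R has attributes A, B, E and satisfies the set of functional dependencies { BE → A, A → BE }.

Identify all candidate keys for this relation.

{A}⁺: A→BE adds B, E → {A, B, E}.
{B, E}⁺: BE→A adds A → {A, B, E}. Minimal: {E}⁺ = {E}; {B}⁺ = {B} — none reach the full schema.

A; BE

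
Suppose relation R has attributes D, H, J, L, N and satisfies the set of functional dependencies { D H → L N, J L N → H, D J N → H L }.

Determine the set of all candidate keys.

{D, H, J}; {D, J, N}

Attributes D, J never appear on any right-hand side, so every candidate key must contain {D, J}.
{D, J}⁺ = {D, J}, which is not all of the schema, so we must add further attributes.
{D, H, J}⁺: DH→LN adds L, N → {D, H, J, L, N}. Minimal: {H, J}⁺ = {H, J}; {D, J}⁺ = {D, J}; {D, H}⁺ = {D, H, L, N} — none reach the full schema.
{D, J, N}⁺: DJN→HL adds H, L → {D, H, J, L, N}. Minimal: {J, N}⁺ = {J, N}; {D, N}⁺ = {D, N}; {D, J}⁺ = {D, J} — none reach the full schema.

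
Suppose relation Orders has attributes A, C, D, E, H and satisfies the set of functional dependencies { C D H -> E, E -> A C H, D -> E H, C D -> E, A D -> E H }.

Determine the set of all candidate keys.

Attribute D never appears on the right-hand side of any dependency, so D must belong to every candidate key.
{D}⁺ = {A, C, D, E, H}, which is all of the schema, so {D} is the only candidate key.

D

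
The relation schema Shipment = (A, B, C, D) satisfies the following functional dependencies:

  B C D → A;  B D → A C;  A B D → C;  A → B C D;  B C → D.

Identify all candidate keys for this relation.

{A}⁺: A→BCD adds B, C, D → {A, B, C, D}.
{B, C}⁺: BC→D adds D; BCD→A adds A → {A, B, C, D}. Minimal: {C}⁺ = {C}; {B}⁺ = {B} — none reach the full schema.
{B, D}⁺: BD→AC adds A, C → {A, B, C, D}. Minimal: {D}⁺ = {D}; {B}⁺ = {B} — none reach the full schema.

{A}, {B, C}, {B, D}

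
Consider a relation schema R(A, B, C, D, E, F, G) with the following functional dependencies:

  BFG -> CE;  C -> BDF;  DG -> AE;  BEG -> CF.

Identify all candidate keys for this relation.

(C, G), (B, D, G), (B, E, G), (B, F, G)

Attribute G never appears on the right-hand side of any dependency, so G must belong to every candidate key.
{G}⁺ = {G}, which is not all of the schema, so we must add further attributes.
{C, G}⁺: C→BDF adds B, D, F; DG→AE adds A, E → {A, B, C, D, E, F, G}. Minimal: {G}⁺ = {G}; {C}⁺ = {B, C, D, F} — none reach the full schema.
{B, D, G}⁺: DG→AE adds A, E; BEG→CF adds C, F → {A, B, C, D, E, F, G}. Minimal: {D, G}⁺ = {A, D, E, G}; {B, G}⁺ = {B, G}; {B, D}⁺ = {B, D} — none reach the full schema.
{B, E, G}⁺: BEG→CF adds C, F; C→BDF adds D; DG→AE adds A → {A, B, C, D, E, F, G}. Minimal: {E, G}⁺ = {E, G}; {B, G}⁺ = {B, G}; {B, E}⁺ = {B, E} — none reach the full schema.
{B, F, G}⁺: BFG→CE adds C, E; C→BDF adds D; DG→AE adds A → {A, B, C, D, E, F, G}. Minimal: {F, G}⁺ = {F, G}; {B, G}⁺ = {B, G}; {B, F}⁺ = {B, F} — none reach the full schema.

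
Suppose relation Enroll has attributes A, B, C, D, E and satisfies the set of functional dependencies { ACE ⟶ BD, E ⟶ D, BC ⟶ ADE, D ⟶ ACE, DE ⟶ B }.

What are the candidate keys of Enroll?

{D}⁺: D→ACE adds A, C, E; DE→B adds B → {A, B, C, D, E}.
{E}⁺: E→D adds D; D→ACE adds A, C; DE→B adds B → {A, B, C, D, E}.
{B, C}⁺: BC→ADE adds A, D, E → {A, B, C, D, E}.
Any other superkey contains one of these as a subset, so there are no further candidate keys.

D, E, BC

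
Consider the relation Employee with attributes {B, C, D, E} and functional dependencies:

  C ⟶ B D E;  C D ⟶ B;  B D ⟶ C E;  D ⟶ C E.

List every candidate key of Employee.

{C}⁺: C→BDE adds B, D, E → {B, C, D, E}.
{D}⁺: D→CE adds C, E; C→BDE adds B → {B, C, D, E}.

(C); (D)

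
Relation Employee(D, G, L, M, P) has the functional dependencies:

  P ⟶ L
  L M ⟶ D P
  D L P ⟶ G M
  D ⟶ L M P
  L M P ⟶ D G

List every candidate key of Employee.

{D}⁺: D→LMP adds L, M, P; LMP→DG adds G → {D, G, L, M, P}.
{L, M}⁺: LM→DP adds D, P; DLP→GM adds G → {D, G, L, M, P}.
{M, P}⁺: P→L adds L; LM→DP adds D; DLP→GM adds G → {D, G, L, M, P}.

(D), (L, M), (M, P)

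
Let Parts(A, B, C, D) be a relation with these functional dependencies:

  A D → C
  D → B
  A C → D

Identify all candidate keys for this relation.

Attribute A never appears on the right-hand side of any dependency, so A must belong to every candidate key.
{A}⁺ = {A}, which is not all of the schema, so we must add further attributes.
{A, C}⁺: AC→D adds D; D→B adds B → {A, B, C, D}. Minimal: {C}⁺ = {C}; {A}⁺ = {A} — none reach the full schema.
{A, D}⁺: AD→C adds C; D→B adds B → {A, B, C, D}. Minimal: {D}⁺ = {B, D}; {A}⁺ = {A} — none reach the full schema.
Any other superkey contains one of these as a subset, so there are no further candidate keys.

(A, C), (A, D)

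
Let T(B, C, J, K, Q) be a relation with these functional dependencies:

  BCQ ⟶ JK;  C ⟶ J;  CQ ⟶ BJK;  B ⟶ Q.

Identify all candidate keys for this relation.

Attribute C never appears on the right-hand side of any dependency, so C must belong to every candidate key.
{C}⁺ = {C, J}, which is not all of the schema, so we must add further attributes.
{B, C}⁺: C→J adds J; B→Q adds Q; BCQ→JK adds K → {B, C, J, K, Q}. Minimal: {C}⁺ = {C, J}; {B}⁺ = {B, Q} — none reach the full schema.
{C, Q}⁺: C→J adds J; CQ→BJK adds B, K → {B, C, J, K, Q}. Minimal: {Q}⁺ = {Q}; {C}⁺ = {C, J} — none reach the full schema.
Any other superkey contains one of these as a subset, so there are no further candidate keys.

(B, C), (C, Q)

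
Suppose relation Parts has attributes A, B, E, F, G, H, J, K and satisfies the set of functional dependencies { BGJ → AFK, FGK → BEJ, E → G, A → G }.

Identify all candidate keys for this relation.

{A, B, H, J}⁺: A→G adds G; BGJ→AFK adds F, K; FGK→BEJ adds E → {A, B, E, F, G, H, J, K}. Minimal: {B, H, J}⁺ = {B, H, J}; {A, H, J}⁺ = {A, G, H, J}; {A, B, J}⁺ = {A, B, E, F, G, J, K}; … — none reach the full schema.
{A, F, H, K}⁺: A→G adds G; FGK→BEJ adds B, E, J → {A, B, E, F, G, H, J, K}. Minimal: {F, H, K}⁺ = {F, H, K}; {A, H, K}⁺ = {A, G, H, K}; {A, F, K}⁺ = {A, B, E, F, G, J, K}; … — none reach the full schema.
{B, E, H, J}⁺: E→G adds G; BGJ→AFK adds A, F, K → {A, B, E, F, G, H, J, K}. Minimal: {E, H, J}⁺ = {E, G, H, J}; {B, H, J}⁺ = {B, H, J}; {B, E, J}⁺ = {A, B, E, F, G, J, K}; … — none reach the full schema.
{B, G, H, J}⁺: BGJ→AFK adds A, F, K; FGK→BEJ adds E → {A, B, E, F, G, H, J, K}. Minimal: {G, H, J}⁺ = {G, H, J}; {B, H, J}⁺ = {B, H, J}; {B, G, J}⁺ = {A, B, E, F, G, J, K}; … — none reach the full schema.
{E, F, H, K}⁺: E→G adds G; FGK→BEJ adds B, J; BGJ→AFK adds A → {A, B, E, F, G, H, J, K}. Minimal: {F, H, K}⁺ = {F, H, K}; {E, H, K}⁺ = {E, G, H, K}; {E, F, K}⁺ = {A, B, E, F, G, J, K}; … — none reach the full schema.
{F, G, H, K}⁺: FGK→BEJ adds B, E, J; BGJ→AFK adds A → {A, B, E, F, G, H, J, K}. Minimal: {G, H, K}⁺ = {G, H, K}; {F, H, K}⁺ = {F, H, K}; {F, G, K}⁺ = {A, B, E, F, G, J, K}; … — none reach the full schema.
Any other superkey contains one of these as a subset, so there are no further candidate keys.

(A, B, H, J), (A, F, H, K), (B, E, H, J), (B, G, H, J), (E, F, H, K), (F, G, H, K)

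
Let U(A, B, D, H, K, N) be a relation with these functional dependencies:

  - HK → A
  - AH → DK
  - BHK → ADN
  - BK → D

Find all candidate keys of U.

Attributes B, H never appear on any right-hand side, so every candidate key must contain {B, H}.
{B, H}⁺ = {B, H}, which is not all of the schema, so we must add further attributes.
{A, B, H}⁺: AH→DK adds D, K; BHK→ADN adds N → {A, B, D, H, K, N}. Minimal: {B, H}⁺ = {B, H}; {A, H}⁺ = {A, D, H, K}; {A, B}⁺ = {A, B} — none reach the full schema.
{B, H, K}⁺: HK→A adds A; AH→DK adds D; BHK→ADN adds N → {A, B, D, H, K, N}. Minimal: {H, K}⁺ = {A, D, H, K}; {B, K}⁺ = {B, D, K}; {B, H}⁺ = {B, H} — none reach the full schema.
Any other superkey contains one of these as a subset, so there are no further candidate keys.

ABH, BHK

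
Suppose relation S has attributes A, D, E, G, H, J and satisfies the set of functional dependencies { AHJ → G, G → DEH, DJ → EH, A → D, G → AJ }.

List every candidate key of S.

{G}⁺: G→DEH adds D, E, H; G→AJ adds A, J → {A, D, E, G, H, J}.
{A, J}⁺: A→D adds D; DJ→EH adds E, H; AHJ→G adds G → {A, D, E, G, H, J}. Minimal: {J}⁺ = {J}; {A}⁺ = {A, D} — none reach the full schema.
Any other superkey contains one of these as a subset, so there are no further candidate keys.

(G), (A, J)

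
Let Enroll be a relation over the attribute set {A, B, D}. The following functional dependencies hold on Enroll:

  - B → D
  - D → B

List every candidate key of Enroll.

AB; AD

Attribute A never appears on the right-hand side of any dependency, so A must belong to every candidate key.
{A}⁺ = {A}, which is not all of the schema, so we must add further attributes.
{A, B}⁺: B→D adds D → {A, B, D}. Minimal: {B}⁺ = {B, D}; {A}⁺ = {A} — none reach the full schema.
{A, D}⁺: D→B adds B → {A, B, D}. Minimal: {D}⁺ = {B, D}; {A}⁺ = {A} — none reach the full schema.
Any other superkey contains one of these as a subset, so there are no further candidate keys.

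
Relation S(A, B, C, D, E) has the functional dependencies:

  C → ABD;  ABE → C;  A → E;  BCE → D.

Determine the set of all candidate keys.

(C); (A, B)

{C}⁺: C→ABD adds A, B, D; A→E adds E → {A, B, C, D, E}.
{A, B}⁺: A→E adds E; ABE→C adds C; BCE→D adds D → {A, B, C, D, E}. Minimal: {B}⁺ = {B}; {A}⁺ = {A, E} — none reach the full schema.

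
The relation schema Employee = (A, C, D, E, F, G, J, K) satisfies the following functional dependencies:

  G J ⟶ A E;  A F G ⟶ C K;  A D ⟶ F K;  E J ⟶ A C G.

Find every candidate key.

DEJ, DGJ

Attributes D, J never appear on any right-hand side, so every candidate key must contain {D, J}.
{D, J}⁺ = {D, J}, which is not all of the schema, so we must add further attributes.
{D, E, J}⁺: EJ→ACG adds A, C, G; AD→FK adds F, K → {A, C, D, E, F, G, J, K}. Minimal: {E, J}⁺ = {A, C, E, G, J}; {D, J}⁺ = {D, J}; {D, E}⁺ = {D, E} — none reach the full schema.
{D, G, J}⁺: GJ→AE adds A, E; AD→FK adds F, K; EJ→ACG adds C → {A, C, D, E, F, G, J, K}. Minimal: {G, J}⁺ = {A, C, E, G, J}; {D, J}⁺ = {D, J}; {D, G}⁺ = {D, G} — none reach the full schema.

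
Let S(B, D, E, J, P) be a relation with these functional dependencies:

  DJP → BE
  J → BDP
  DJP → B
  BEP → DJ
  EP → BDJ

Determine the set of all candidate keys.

(J); (E, P)

{J}⁺: J→BDP adds B, D, P; DJP→BE adds E → {B, D, E, J, P}.
{E, P}⁺: EP→BDJ adds B, D, J → {B, D, E, J, P}. Minimal: {P}⁺ = {P}; {E}⁺ = {E} — none reach the full schema.
Any other superkey contains one of these as a subset, so there are no further candidate keys.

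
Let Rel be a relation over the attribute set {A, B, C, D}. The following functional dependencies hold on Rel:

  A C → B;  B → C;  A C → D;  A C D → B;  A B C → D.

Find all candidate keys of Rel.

{A, B}; {A, C}

Attribute A never appears on the right-hand side of any dependency, so A must belong to every candidate key.
{A}⁺ = {A}, which is not all of the schema, so we must add further attributes.
{A, B}⁺: B→C adds C; AC→D adds D → {A, B, C, D}.
{A, C}⁺: AC→B adds B; AC→D adds D → {A, B, C, D}.
Any other superkey contains one of these as a subset, so there are no further candidate keys.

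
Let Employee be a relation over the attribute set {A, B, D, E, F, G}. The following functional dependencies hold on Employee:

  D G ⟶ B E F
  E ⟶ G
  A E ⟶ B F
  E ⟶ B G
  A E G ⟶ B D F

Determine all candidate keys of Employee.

Attribute A never appears on the right-hand side of any dependency, so A must belong to every candidate key.
{A}⁺ = {A}, which is not all of the schema, so we must add further attributes.
{A, E}⁺: E→G adds G; AE→BF adds B, F; AEG→BDF adds D → {A, B, D, E, F, G}. Minimal: {E}⁺ = {B, E, G}; {A}⁺ = {A} — none reach the full schema.
{A, D, G}⁺: DG→BEF adds B, E, F → {A, B, D, E, F, G}. Minimal: {D, G}⁺ = {B, D, E, F, G}; {A, G}⁺ = {A, G}; {A, D}⁺ = {A, D} — none reach the full schema.
Any other superkey contains one of these as a subset, so there are no further candidate keys.

{A, E}, {A, D, G}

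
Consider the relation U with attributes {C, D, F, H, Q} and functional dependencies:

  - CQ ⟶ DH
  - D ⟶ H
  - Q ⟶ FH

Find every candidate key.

Attributes C, Q never appear on any right-hand side, so every candidate key must contain {C, Q}.
{C, Q}⁺ = {C, D, F, H, Q}, which is all of the schema, so {C, Q} is the only candidate key.

{C, Q}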